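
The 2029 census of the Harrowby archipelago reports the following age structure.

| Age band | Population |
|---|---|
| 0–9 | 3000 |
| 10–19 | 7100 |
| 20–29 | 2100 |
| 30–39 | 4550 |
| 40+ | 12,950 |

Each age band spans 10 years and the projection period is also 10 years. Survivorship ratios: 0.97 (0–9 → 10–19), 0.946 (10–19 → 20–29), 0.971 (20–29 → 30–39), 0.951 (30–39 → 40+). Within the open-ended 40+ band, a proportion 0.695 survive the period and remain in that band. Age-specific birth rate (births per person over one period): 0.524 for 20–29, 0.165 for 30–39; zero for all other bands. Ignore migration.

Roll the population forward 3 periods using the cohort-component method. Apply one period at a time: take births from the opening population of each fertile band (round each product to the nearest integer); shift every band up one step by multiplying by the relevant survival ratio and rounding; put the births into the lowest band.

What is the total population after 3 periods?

[period 1]
Births: 2100 * 0.524 = 1100  |  4550 * 0.165 = 751 ⇒ total 1851
10–19: 3000 * 0.97 = 2910
20–29: 7100 * 0.946 = 6717
30–39: 2100 * 0.971 = 2039
40+: 4550 * 0.951 + 12950 * 0.695 = 4327 + 9000 = 13327
→ [1851, 2910, 6717, 2039, 13327]
[period 2]
Births: 6717 * 0.524 = 3520  |  2039 * 0.165 = 336 ⇒ total 3856
10–19: 1851 * 0.97 = 1795
20–29: 2910 * 0.946 = 2753
30–39: 6717 * 0.971 = 6522
40+: 2039 * 0.951 + 13327 * 0.695 = 1939 + 9262 = 11201
→ [3856, 1795, 2753, 6522, 11201]
[period 3]
Births: 2753 * 0.524 = 1443  |  6522 * 0.165 = 1076 ⇒ total 2519
10–19: 3856 * 0.97 = 3740
20–29: 1795 * 0.946 = 1698
30–39: 2753 * 0.971 = 2673
40+: 6522 * 0.951 + 11201 * 0.695 = 6202 + 7785 = 13987
→ [2519, 3740, 1698, 2673, 13987]
Total after period 3: 2519 + 3740 + 1698 + 2673 + 13987 = 24617

24617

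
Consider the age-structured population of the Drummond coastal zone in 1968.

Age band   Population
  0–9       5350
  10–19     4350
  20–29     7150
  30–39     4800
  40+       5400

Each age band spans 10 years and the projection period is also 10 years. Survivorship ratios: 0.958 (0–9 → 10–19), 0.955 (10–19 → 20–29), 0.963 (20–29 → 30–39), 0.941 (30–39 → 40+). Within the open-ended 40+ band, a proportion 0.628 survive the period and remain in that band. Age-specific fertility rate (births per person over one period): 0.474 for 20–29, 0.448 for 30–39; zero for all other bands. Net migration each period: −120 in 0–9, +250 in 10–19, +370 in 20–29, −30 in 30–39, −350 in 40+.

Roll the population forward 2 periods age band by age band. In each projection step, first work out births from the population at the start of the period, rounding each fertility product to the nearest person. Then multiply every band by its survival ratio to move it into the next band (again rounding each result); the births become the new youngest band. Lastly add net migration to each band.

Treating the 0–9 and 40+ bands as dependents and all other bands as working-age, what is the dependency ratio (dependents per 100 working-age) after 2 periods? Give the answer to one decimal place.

104.4

After projecting period 1:
Births: 7150 × 0.474 = 3389  |  4800 × 0.448 = 2150 → total 5539
10–19: 5350 × 0.958 = 5125
20–29: 4350 × 0.955 = 4154
30–39: 7150 × 0.963 = 6885
40+: 4800 × 0.941 + 5400 × 0.628 = 4517 + 3391 = 7908
Net migration: 0–9 − 120 → 5419; 10–19 + 250 → 5375; 20–29 + 370 → 4524; 30–39 − 30 → 6855; 40+ − 350 → 7558
Population now: 0–9=5419, 10–19=5375, 20–29=4524, 30–39=6855, 40+=7558
After projecting period 2:
Births: 4524 × 0.474 = 2144  |  6855 × 0.448 = 3071 → total 5215
10–19: 5419 × 0.958 = 5191
20–29: 5375 × 0.955 = 5133
30–39: 4524 × 0.963 = 4357
40+: 6855 × 0.941 + 7558 × 0.628 = 6451 + 4746 = 11197
Net migration: 0–9 − 120 → 5095; 10–19 + 250 → 5441; 20–29 + 370 → 5503; 30–39 − 30 → 4327; 40+ − 350 → 10847
Population now: 0–9=5095, 10–19=5441, 20–29=5503, 30–39=4327, 40+=10847
Dependents (band 0–9 + band 40+) = 5095 + 10847 = 15942; working-age = 15271; ratio = 15942/15271 × 100 = 104.4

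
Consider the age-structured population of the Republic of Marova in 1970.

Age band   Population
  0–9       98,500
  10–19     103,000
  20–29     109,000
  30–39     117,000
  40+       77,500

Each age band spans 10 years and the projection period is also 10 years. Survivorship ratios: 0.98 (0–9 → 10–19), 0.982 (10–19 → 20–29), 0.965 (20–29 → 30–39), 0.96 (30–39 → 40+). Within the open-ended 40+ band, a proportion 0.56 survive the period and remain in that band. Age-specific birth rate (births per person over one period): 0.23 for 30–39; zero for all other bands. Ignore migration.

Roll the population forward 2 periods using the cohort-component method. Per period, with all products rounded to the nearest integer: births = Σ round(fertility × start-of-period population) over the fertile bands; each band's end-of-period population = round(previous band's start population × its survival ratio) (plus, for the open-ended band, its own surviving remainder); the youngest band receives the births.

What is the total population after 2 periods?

Period 1:
Births: 117000 × 0.23 = 26910
10–19: 98500 × 0.98 = 96530
20–29: 103000 × 0.982 = 101146
30–39: 109000 × 0.965 = 105185
40+: 117000 × 0.96 + 77500 × 0.56 = 112320 + 43400 = 155720
Population now: 0–9=26910, 10–19=96530, 20–29=101146, 30–39=105185, 40+=155720
Period 2:
Births: 105185 × 0.23 = 24193
10–19: 26910 × 0.98 = 26372
20–29: 96530 × 0.982 = 94792
30–39: 101146 × 0.965 = 97606
40+: 105185 × 0.96 + 155720 × 0.56 = 100978 + 87203 = 188181
Population now: 0–9=24193, 10–19=26372, 20–29=94792, 30–39=97606, 40+=188181
Total after period 2: 24193 + 26372 + 94792 + 97606 + 188181 = 431144

431144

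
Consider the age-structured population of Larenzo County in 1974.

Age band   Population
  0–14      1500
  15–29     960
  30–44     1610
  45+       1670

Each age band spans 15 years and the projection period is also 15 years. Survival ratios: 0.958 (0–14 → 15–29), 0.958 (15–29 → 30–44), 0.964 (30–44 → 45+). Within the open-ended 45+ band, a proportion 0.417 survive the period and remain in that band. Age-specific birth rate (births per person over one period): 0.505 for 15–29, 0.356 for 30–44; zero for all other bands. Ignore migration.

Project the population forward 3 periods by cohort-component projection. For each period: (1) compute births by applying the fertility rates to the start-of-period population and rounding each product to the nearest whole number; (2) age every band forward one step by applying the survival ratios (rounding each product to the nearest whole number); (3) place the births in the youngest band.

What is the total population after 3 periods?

5071

Period 1:
Births: 960 * 0.505 = 485  |  1610 * 0.356 = 573 → 1058
15–29: 1500 * 0.958 = 1437
30–44: 960 * 0.958 = 920
45+: 1610 * 0.964 + 1670 * 0.417 = 1552 + 696 = 2248
→ [1058, 1437, 920, 2248]
Period 2:
Births: 1437 * 0.505 = 726  |  920 * 0.356 = 328 → 1054
15–29: 1058 * 0.958 = 1014
30–44: 1437 * 0.958 = 1377
45+: 920 * 0.964 + 2248 * 0.417 = 887 + 937 = 1824
→ [1054, 1014, 1377, 1824]
Period 3:
Births: 1014 * 0.505 = 512  |  1377 * 0.356 = 490 → 1002
15–29: 1054 * 0.958 = 1010
30–44: 1014 * 0.958 = 971
45+: 1377 * 0.964 + 1824 * 0.417 = 1327 + 761 = 2088
→ [1002, 1010, 971, 2088]
Total after period 3: 1002 + 1010 + 971 + 2088 = 5071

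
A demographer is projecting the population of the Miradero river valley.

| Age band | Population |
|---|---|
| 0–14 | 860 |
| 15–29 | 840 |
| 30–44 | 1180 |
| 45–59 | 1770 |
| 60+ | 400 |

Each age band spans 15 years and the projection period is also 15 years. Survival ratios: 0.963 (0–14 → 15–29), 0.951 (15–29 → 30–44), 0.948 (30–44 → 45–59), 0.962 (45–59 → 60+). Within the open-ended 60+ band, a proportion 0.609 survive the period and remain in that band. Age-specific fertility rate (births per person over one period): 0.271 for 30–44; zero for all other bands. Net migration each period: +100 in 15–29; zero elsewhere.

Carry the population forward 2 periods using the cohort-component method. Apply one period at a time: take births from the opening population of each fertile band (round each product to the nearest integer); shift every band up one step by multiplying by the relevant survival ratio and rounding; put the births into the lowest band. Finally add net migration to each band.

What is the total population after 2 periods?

After projecting period 1:
Births: 1180 × 0.271 = 320
15–29: 860 × 0.963 = 828
30–44: 840 × 0.951 = 799
45–59: 1180 × 0.948 = 1119
60+: 1770 × 0.962 + 400 × 0.609 = 1703 + 244 = 1947
Net migration: 15–29 + 100 → 928
→ [320, 928, 799, 1119, 1947]
After projecting period 2:
Births: 799 × 0.271 = 217
15–29: 320 × 0.963 = 308
30–44: 928 × 0.951 = 883
45–59: 799 × 0.948 = 757
60+: 1119 × 0.962 + 1947 × 0.609 = 1076 + 1186 = 2262
Net migration: 15–29 + 100 → 408
→ [217, 408, 883, 757, 2262]
Total after period 2: 217 + 408 + 883 + 757 + 2262 = 4527

4527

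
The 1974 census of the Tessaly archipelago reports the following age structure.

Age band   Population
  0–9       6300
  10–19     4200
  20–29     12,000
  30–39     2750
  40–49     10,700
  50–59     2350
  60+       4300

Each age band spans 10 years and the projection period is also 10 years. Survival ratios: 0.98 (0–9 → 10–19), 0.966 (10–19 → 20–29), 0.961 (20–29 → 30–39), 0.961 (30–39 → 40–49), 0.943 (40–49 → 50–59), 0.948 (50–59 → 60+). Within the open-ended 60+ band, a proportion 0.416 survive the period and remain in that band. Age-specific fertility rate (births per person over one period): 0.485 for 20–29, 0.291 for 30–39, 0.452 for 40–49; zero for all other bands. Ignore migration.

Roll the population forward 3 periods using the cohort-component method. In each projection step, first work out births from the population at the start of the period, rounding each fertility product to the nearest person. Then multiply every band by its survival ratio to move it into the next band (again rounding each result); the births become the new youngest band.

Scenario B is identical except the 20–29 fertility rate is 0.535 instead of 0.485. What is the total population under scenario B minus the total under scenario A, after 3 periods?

Period 1.
Births: 12000 × 0.485 = 5820 ; 2750 × 0.291 = 800 ; 10700 × 0.452 = 4836 — total 11456
10–19: 6300 × 0.98 = 6174
20–29: 4200 × 0.966 = 4057
30–39: 12000 × 0.961 = 11532
40–49: 2750 × 0.961 = 2643
50–59: 10700 × 0.943 = 10090
60+: 2350 × 0.948 + 4300 × 0.416 = 2228 + 1789 = 4017
Giving 11456 / 6174 / 4057 / 11532 / 2643 / 10090 / 4017.
Period 2.
Births: 4057 × 0.485 = 1968 ; 11532 × 0.291 = 3356 ; 2643 × 0.452 = 1195 — total 6519
10–19: 11456 × 0.98 = 11227
20–29: 6174 × 0.966 = 5964
30–39: 4057 × 0.961 = 3899
40–49: 11532 × 0.961 = 11082
50–59: 2643 × 0.943 = 2492
60+: 10090 × 0.948 + 4017 × 0.416 = 9565 + 1671 = 11236
Giving 6519 / 11227 / 5964 / 3899 / 11082 / 2492 / 11236.
Period 3.
Births: 5964 × 0.485 = 2893 ; 3899 × 0.291 = 1135 ; 11082 × 0.452 = 5009 — total 9037
10–19: 6519 × 0.98 = 6389
20–29: 11227 × 0.966 = 10845
30–39: 5964 × 0.961 = 5731
40–49: 3899 × 0.961 = 3747
50–59: 11082 × 0.943 = 10450
60+: 2492 × 0.948 + 11236 × 0.416 = 2362 + 4674 = 7036
Giving 9037 / 6389 / 10845 / 5731 / 3747 / 10450 / 7036.
Scenario A total after 3 periods: 53235
Scenario B projection —
Period 1.
Births: 12000 × 0.535 = 6420 ; 2750 × 0.291 = 800 ; 10700 × 0.452 = 4836 — total 12056
10–19: 6300 × 0.98 = 6174
20–29: 4200 × 0.966 = 4057
30–39: 12000 × 0.961 = 11532
40–49: 2750 × 0.961 = 2643
50–59: 10700 × 0.943 = 10090
60+: 2350 × 0.948 + 4300 × 0.416 = 2228 + 1789 = 4017
Giving 12056 / 6174 / 4057 / 11532 / 2643 / 10090 / 4017.
Period 2.
Births: 4057 × 0.535 = 2170 ; 11532 × 0.291 = 3356 ; 2643 × 0.452 = 1195 — total 6721
10–19: 12056 × 0.98 = 11815
20–29: 6174 × 0.966 = 5964
30–39: 4057 × 0.961 = 3899
40–49: 11532 × 0.961 = 11082
50–59: 2643 × 0.943 = 2492
60+: 10090 × 0.948 + 4017 × 0.416 = 9565 + 1671 = 11236
Giving 6721 / 11815 / 5964 / 3899 / 11082 / 2492 / 11236.
Period 3.
Births: 5964 × 0.535 = 3191 ; 3899 × 0.291 = 1135 ; 11082 × 0.452 = 5009 — total 9335
10–19: 6721 × 0.98 = 6587
20–29: 11815 × 0.966 = 11413
30–39: 5964 × 0.961 = 5731
40–49: 3899 × 0.961 = 3747
50–59: 11082 × 0.943 = 10450
60+: 2492 × 0.948 + 11236 × 0.416 = 2362 + 4674 = 7036
Giving 9335 / 6587 / 11413 / 5731 / 3747 / 10450 / 7036.
Scenario B total after 3 periods: 54299
Difference B − A = 54299 − 53235 = 1064

1064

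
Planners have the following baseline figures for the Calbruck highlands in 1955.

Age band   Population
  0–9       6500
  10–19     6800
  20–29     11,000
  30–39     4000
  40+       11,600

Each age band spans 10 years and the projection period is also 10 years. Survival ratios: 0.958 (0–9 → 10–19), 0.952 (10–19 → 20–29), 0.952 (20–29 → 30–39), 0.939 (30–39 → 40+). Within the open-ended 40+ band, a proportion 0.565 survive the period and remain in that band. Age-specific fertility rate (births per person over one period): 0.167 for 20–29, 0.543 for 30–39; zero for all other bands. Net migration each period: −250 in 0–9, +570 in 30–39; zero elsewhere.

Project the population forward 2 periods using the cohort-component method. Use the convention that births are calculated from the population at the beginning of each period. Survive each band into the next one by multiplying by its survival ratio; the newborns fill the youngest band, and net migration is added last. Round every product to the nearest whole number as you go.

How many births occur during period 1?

Call the bands 1 to 5, youngest first.
— Period 1 —
Births: 11000 × 0.167 = 1837  |  4000 × 0.543 = 2172 → total 4009
Band 2: 6500 × 0.958 = 6227
Band 3: 6800 × 0.952 = 6474
Band 4: 11000 × 0.952 = 10472
Band 5: 4000 × 0.939 + 11600 × 0.565 = 3756 + 6554 = 10310
Net migration: Band 1 − 250 → 3759; Band 4 + 570 → 11042
Giving 3759 / 6227 / 6474 / 11042 / 10310.

4009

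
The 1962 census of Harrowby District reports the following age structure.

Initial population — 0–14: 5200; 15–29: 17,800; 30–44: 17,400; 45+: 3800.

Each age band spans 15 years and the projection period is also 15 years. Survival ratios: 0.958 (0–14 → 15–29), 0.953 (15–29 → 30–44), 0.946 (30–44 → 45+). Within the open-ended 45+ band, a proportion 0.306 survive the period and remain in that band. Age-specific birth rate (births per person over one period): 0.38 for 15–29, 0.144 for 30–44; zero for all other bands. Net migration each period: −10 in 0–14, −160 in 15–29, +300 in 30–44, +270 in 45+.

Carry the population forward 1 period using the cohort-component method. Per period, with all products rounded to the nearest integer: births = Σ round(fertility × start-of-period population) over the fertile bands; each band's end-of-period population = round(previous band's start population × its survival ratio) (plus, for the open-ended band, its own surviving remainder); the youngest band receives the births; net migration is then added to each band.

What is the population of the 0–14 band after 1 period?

9260

(Groups numbered youngest = 1 to oldest = 4.)
Period 1.
Births: 17800 × 0.38 = 6764 ; 17400 × 0.144 = 2506 — total 9270
Group 2: 5200 × 0.958 = 4982
Group 3: 17800 × 0.953 = 16963
Group 4: 17400 × 0.946 + 3800 × 0.306 = 16460 + 1163 = 17623
Net migration: Group 1 − 10 → 9260; Group 2 − 160 → 4822; Group 3 + 300 → 17263; Group 4 + 270 → 17893
→ [9260, 4822, 17263, 17893]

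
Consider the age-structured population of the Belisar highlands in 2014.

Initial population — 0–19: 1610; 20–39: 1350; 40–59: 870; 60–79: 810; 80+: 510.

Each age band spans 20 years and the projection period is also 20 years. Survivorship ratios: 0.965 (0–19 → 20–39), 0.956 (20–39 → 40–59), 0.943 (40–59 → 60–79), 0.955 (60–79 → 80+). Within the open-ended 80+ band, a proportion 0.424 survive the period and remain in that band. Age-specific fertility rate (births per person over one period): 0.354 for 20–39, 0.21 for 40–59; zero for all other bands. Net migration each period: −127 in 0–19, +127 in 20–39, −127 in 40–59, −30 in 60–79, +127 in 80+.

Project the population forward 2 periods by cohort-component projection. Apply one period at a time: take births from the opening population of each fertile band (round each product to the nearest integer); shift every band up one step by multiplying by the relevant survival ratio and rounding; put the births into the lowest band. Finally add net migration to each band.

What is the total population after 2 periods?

[period 1]
Births: 1350 * 0.354 = 478  |  870 * 0.21 = 183 ⇒ total 661
20–39: 1610 * 0.965 = 1554
40–59: 1350 * 0.956 = 1291
60–79: 870 * 0.943 = 820
80+: 810 * 0.955 + 510 * 0.424 = 774 + 216 = 990
Net migration: 0–19 − 127 → 534; 20–39 + 127 → 1681; 40–59 − 127 → 1164; 60–79 − 30 → 790; 80+ + 127 → 1117
Giving 534 / 1681 / 1164 / 790 / 1117.
[period 2]
Births: 1681 * 0.354 = 595  |  1164 * 0.21 = 244 ⇒ total 839
20–39: 534 * 0.965 = 515
40–59: 1681 * 0.956 = 1607
60–79: 1164 * 0.943 = 1098
80+: 790 * 0.955 + 1117 * 0.424 = 754 + 474 = 1228
Net migration: 0–19 − 127 → 712; 20–39 + 127 → 642; 40–59 − 127 → 1480; 60–79 − 30 → 1068; 80+ + 127 → 1355
Giving 712 / 642 / 1480 / 1068 / 1355.
Total after period 2: 712 + 642 + 1480 + 1068 + 1355 = 5257

5257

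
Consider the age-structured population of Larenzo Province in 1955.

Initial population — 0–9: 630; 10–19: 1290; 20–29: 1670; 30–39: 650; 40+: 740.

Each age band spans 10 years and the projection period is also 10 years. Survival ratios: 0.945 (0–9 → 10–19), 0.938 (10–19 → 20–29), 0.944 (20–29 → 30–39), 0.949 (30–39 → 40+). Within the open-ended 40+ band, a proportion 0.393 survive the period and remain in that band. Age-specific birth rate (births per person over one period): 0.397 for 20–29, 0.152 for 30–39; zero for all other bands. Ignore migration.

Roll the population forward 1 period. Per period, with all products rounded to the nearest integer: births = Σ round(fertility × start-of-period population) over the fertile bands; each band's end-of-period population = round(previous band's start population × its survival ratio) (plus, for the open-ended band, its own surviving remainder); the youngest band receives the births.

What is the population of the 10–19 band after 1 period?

595

Numbering the groups 1..5 from youngest to oldest:
Period 1.
Births: 1670 × 0.397 = 663 ; 650 × 0.152 = 99 ⇒ total 762
Group 2: 630 × 0.945 = 595
Group 3: 1290 × 0.938 = 1210
Group 4: 1670 × 0.944 = 1576
Group 5: 650 × 0.949 + 740 × 0.393 = 617 + 291 = 908
→ [762, 595, 1210, 1576, 908]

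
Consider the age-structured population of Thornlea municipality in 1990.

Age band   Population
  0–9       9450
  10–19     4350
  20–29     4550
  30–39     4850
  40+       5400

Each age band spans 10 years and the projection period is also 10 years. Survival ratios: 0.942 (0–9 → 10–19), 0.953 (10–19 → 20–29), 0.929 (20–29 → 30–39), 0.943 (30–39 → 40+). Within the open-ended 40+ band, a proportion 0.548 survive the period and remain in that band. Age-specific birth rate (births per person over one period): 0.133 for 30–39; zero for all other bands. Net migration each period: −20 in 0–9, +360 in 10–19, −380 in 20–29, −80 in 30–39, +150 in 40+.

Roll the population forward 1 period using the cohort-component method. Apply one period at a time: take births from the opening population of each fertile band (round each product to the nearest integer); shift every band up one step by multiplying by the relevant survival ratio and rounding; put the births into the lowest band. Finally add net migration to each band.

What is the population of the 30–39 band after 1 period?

Period 1:
Births: 4850 * 0.133 = 645
10–19: 9450 * 0.942 = 8902
20–29: 4350 * 0.953 = 4146
30–39: 4550 * 0.929 = 4227
40+: 4850 * 0.943 + 5400 * 0.548 = 4574 + 2959 = 7533
Net migration: 0–9 − 20 → 625; 10–19 + 360 → 9262; 20–29 − 380 → 3766; 30–39 − 80 → 4147; 40+ + 150 → 7683
Population now: 0–9=625, 10–19=9262, 20–29=3766, 30–39=4147, 40+=7683

4147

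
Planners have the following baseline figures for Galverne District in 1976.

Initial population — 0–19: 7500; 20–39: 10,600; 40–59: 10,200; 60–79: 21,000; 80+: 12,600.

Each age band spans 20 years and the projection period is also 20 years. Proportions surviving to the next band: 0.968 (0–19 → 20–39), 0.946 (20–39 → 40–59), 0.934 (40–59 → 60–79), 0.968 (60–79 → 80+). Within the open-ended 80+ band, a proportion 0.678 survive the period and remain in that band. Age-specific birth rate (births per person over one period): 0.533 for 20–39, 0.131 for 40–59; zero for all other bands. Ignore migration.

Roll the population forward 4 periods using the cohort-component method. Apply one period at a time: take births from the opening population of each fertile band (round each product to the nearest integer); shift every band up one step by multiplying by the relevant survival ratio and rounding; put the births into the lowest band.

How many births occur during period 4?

3513

Period 1.
Births: 10600 × 0.533 = 5650  |  10200 × 0.131 = 1336 ⇒ total 6986
20–39: 7500 × 0.968 = 7260
40–59: 10600 × 0.946 = 10028
60–79: 10200 × 0.934 = 9527
80+: 21000 × 0.968 + 12600 × 0.678 = 20328 + 8543 = 28871
Population now: 0–19=6986, 20–39=7260, 40–59=10028, 60–79=9527, 80+=28871
Period 2.
Births: 7260 × 0.533 = 3870  |  10028 × 0.131 = 1314 ⇒ total 5184
20–39: 6986 × 0.968 = 6762
40–59: 7260 × 0.946 = 6868
60–79: 10028 × 0.934 = 9366
80+: 9527 × 0.968 + 28871 × 0.678 = 9222 + 19575 = 28797
Population now: 0–19=5184, 20–39=6762, 40–59=6868, 60–79=9366, 80+=28797
Period 3.
Births: 6762 × 0.533 = 3604  |  6868 × 0.131 = 900 ⇒ total 4504
20–39: 5184 × 0.968 = 5018
40–59: 6762 × 0.946 = 6397
60–79: 6868 × 0.934 = 6415
80+: 9366 × 0.968 + 28797 × 0.678 = 9066 + 19524 = 28590
Population now: 0–19=4504, 20–39=5018, 40–59=6397, 60–79=6415, 80+=28590
Period 4.
Births: 5018 × 0.533 = 2675  |  6397 × 0.131 = 838 ⇒ total 3513
20–39: 4504 × 0.968 = 4360
40–59: 5018 × 0.946 = 4747
60–79: 6397 × 0.934 = 5975
80+: 6415 × 0.968 + 28590 × 0.678 = 6210 + 19384 = 25594
Population now: 0–19=3513, 20–39=4360, 40–59=4747, 60–79=5975, 80+=25594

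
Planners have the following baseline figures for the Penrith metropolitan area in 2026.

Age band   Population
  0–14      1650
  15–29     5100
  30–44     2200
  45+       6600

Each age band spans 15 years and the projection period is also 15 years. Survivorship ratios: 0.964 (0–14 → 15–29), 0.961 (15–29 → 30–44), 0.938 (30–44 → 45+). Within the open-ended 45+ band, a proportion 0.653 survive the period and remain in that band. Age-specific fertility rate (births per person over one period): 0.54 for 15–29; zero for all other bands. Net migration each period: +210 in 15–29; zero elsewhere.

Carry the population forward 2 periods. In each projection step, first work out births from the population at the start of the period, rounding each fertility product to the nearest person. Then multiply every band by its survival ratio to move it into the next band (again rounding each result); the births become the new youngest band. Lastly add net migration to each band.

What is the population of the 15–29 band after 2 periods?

2865

Let band 1 be 0–14 through band 4 = 45+.
[period 1]
Births: 5100 × 0.54 = 2754
Band 2: 1650 × 0.964 = 1591
Band 3: 5100 × 0.961 = 4901
Band 4: 2200 × 0.938 + 6600 × 0.653 = 2064 + 4310 = 6374
Net migration: Band 2 + 210 → 1801
End of period: [2754, 1801, 4901, 6374]
[period 2]
Births: 1801 × 0.54 = 973
Band 2: 2754 × 0.964 = 2655
Band 3: 1801 × 0.961 = 1731
Band 4: 4901 × 0.938 + 6374 × 0.653 = 4597 + 4162 = 8759
Net migration: Band 2 + 210 → 2865
End of period: [973, 2865, 1731, 8759]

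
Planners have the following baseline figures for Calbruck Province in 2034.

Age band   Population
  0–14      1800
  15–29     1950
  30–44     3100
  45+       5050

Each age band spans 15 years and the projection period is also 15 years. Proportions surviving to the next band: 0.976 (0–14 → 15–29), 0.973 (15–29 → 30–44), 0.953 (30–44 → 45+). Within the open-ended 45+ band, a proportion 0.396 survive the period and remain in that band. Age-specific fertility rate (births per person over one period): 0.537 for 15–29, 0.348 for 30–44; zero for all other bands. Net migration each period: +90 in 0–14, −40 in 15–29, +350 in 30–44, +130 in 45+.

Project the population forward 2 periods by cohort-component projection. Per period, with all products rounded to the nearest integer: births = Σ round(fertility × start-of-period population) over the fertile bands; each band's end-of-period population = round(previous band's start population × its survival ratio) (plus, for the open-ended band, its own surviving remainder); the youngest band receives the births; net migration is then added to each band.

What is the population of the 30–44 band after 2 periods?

2021

— Period 1 —
Births: 1950 × 0.537 = 1047 ; 3100 × 0.348 = 1079 — total 2126
15–29: 1800 × 0.976 = 1757
30–44: 1950 × 0.973 = 1897
45+: 3100 × 0.953 + 5050 × 0.396 = 2954 + 2000 = 4954
Net migration: 0–14 + 90 → 2216; 15–29 − 40 → 1717; 30–44 + 350 → 2247; 45+ + 130 → 5084
Population now: 0–14=2216, 15–29=1717, 30–44=2247, 45+=5084
— Period 2 —
Births: 1717 × 0.537 = 922 ; 2247 × 0.348 = 782 — total 1704
15–29: 2216 × 0.976 = 2163
30–44: 1717 × 0.973 = 1671
45+: 2247 × 0.953 + 5084 × 0.396 = 2141 + 2013 = 4154
Net migration: 0–14 + 90 → 1794; 15–29 − 40 → 2123; 30–44 + 350 → 2021; 45+ + 130 → 4284
Population now: 0–14=1794, 15–29=2123, 30–44=2021, 45+=4284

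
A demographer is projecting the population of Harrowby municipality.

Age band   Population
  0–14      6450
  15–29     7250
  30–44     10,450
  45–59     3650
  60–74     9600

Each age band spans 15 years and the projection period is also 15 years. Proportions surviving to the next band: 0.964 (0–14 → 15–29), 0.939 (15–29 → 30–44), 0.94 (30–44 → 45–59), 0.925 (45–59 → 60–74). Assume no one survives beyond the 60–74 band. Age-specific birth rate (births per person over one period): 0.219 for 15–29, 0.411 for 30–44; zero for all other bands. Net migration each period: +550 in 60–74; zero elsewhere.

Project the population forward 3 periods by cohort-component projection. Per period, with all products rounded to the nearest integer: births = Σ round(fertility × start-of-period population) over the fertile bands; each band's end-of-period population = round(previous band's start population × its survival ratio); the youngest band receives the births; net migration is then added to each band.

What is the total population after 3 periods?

24936

Period 1:
Births: 7250 × 0.219 = 1588 ; 10450 × 0.411 = 4295 ⇒ total 5883
15–29: 6450 × 0.964 = 6218
30–44: 7250 × 0.939 = 6808
45–59: 10450 × 0.94 = 9823
60–74: 3650 × 0.925 = 3376
Net migration: 60–74 + 550 → 3926
End of period: [5883, 6218, 6808, 9823, 3926]
Period 2:
Births: 6218 × 0.219 = 1362 ; 6808 × 0.411 = 2798 ⇒ total 4160
15–29: 5883 × 0.964 = 5671
30–44: 6218 × 0.939 = 5839
45–59: 6808 × 0.94 = 6400
60–74: 9823 × 0.925 = 9086
Net migration: 60–74 + 550 → 9636
End of period: [4160, 5671, 5839, 6400, 9636]
Period 3:
Births: 5671 × 0.219 = 1242 ; 5839 × 0.411 = 2400 ⇒ total 3642
15–29: 4160 × 0.964 = 4010
30–44: 5671 × 0.939 = 5325
45–59: 5839 × 0.94 = 5489
60–74: 6400 × 0.925 = 5920
Net migration: 60–74 + 550 → 6470
End of period: [3642, 4010, 5325, 5489, 6470]
Total after period 3: 3642 + 4010 + 5325 + 5489 + 6470 = 24936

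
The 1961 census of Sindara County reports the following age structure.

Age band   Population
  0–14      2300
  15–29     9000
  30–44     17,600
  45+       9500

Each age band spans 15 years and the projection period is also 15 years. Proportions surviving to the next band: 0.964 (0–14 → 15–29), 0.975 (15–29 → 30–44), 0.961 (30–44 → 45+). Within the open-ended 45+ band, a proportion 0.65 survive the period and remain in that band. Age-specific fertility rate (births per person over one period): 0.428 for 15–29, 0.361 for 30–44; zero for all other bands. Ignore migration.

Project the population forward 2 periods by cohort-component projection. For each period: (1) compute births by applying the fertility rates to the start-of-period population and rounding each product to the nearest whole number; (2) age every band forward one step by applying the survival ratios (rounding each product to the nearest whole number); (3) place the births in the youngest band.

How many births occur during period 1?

10206

Let group 1 be 0–14 through group 4 = 45+.
— Period 1 —
Births: 9000 × 0.428 = 3852  |  17600 × 0.361 = 6354 — total 10206
Group 2: 2300 × 0.964 = 2217
Group 3: 9000 × 0.975 = 8775
Group 4: 17600 × 0.961 + 9500 × 0.65 = 16914 + 6175 = 23089
End of period: [10206, 2217, 8775, 23089]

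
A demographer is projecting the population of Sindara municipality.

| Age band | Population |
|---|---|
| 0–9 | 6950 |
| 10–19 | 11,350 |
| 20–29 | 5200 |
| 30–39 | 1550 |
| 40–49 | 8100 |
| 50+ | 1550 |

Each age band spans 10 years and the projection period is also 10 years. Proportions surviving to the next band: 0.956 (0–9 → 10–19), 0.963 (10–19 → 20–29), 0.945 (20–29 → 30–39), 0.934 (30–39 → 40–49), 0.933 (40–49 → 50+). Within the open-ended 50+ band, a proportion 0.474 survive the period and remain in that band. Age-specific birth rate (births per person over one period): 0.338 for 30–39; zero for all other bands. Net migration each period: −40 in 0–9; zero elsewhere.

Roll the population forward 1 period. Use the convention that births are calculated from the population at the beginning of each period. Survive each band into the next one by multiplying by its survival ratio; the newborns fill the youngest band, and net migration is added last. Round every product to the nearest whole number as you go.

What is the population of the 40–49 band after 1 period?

Numbering the bands 1..6 from youngest to oldest:
After projecting period 1:
Births: 1550 × 0.338 = 524
Band 2: 6950 × 0.956 = 6644
Band 3: 11350 × 0.963 = 10930
Band 4: 5200 × 0.945 = 4914
Band 5: 1550 × 0.934 = 1448
Band 6: 8100 × 0.933 + 1550 × 0.474 = 7557 + 735 = 8292
Net migration: Band 1 − 40 → 484
Giving 484 / 6644 / 10930 / 4914 / 1448 / 8292.

1448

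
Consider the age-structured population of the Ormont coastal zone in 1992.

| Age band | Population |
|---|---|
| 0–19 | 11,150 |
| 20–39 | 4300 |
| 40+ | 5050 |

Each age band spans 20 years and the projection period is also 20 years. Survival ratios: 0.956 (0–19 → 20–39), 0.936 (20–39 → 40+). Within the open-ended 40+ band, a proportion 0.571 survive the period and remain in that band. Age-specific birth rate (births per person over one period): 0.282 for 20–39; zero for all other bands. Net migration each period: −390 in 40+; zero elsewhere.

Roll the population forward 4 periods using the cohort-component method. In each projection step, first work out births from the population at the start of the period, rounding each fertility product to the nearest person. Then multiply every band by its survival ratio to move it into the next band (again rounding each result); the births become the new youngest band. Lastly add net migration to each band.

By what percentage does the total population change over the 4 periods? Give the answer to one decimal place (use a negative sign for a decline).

[period 1]
Births: 4300 * 0.282 = 1213
20–39: 11150 * 0.956 = 10659
40+: 4300 * 0.936 + 5050 * 0.571 = 4025 + 2884 = 6909
Net migration: 40+ − 390 → 6519
→ [1213, 10659, 6519]
[period 2]
Births: 10659 * 0.282 = 3006
20–39: 1213 * 0.956 = 1160
40+: 10659 * 0.936 + 6519 * 0.571 = 9977 + 3722 = 13699
Net migration: 40+ − 390 → 13309
→ [3006, 1160, 13309]
[period 3]
Births: 1160 * 0.282 = 327
20–39: 3006 * 0.956 = 2874
40+: 1160 * 0.936 + 13309 * 0.571 = 1086 + 7599 = 8685
Net migration: 40+ − 390 → 8295
→ [327, 2874, 8295]
[period 4]
Births: 2874 * 0.282 = 810
20–39: 327 * 0.956 = 313
40+: 2874 * 0.936 + 8295 * 0.571 = 2690 + 4736 = 7426
Net migration: 40+ − 390 → 7036
→ [810, 313, 7036]
Total: 20500 → 8159; change = -12341; percentage change = -60.2%

-60.2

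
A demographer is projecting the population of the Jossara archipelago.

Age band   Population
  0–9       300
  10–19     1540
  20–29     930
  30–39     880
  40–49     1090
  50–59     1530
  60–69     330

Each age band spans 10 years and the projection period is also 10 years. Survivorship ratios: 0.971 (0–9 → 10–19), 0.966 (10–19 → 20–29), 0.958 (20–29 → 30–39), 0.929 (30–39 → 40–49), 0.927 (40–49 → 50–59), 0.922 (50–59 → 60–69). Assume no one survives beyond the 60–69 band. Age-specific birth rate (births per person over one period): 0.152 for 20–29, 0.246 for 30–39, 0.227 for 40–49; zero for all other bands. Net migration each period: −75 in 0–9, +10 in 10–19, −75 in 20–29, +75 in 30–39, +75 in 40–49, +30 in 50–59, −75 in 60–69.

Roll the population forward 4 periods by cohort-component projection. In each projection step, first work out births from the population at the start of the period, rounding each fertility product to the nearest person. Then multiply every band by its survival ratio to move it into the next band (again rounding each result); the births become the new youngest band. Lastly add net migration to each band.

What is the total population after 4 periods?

4322

[period 1]
Births: 930 × 0.152 = 141  |  880 × 0.246 = 216  |  1090 × 0.227 = 247 → 604
10–19: 300 × 0.971 = 291
20–29: 1540 × 0.966 = 1488
30–39: 930 × 0.958 = 891
40–49: 880 × 0.929 = 818
50–59: 1090 × 0.927 = 1010
60–69: 1530 × 0.922 = 1411
Net migration: 0–9 − 75 → 529; 10–19 + 10 → 301; 20–29 − 75 → 1413; 30–39 + 75 → 966; 40–49 + 75 → 893; 50–59 + 30 → 1040; 60–69 − 75 → 1336
Population now: 0–9=529, 10–19=301, 20–29=1413, 30–39=966, 40–49=893, 50–59=1040, 60–69=1336
[period 2]
Births: 1413 × 0.152 = 215  |  966 × 0.246 = 238  |  893 × 0.227 = 203 → 656
10–19: 529 × 0.971 = 514
20–29: 301 × 0.966 = 291
30–39: 1413 × 0.958 = 1354
40–49: 966 × 0.929 = 897
50–59: 893 × 0.927 = 828
60–69: 1040 × 0.922 = 959
Net migration: 0–9 − 75 → 581; 10–19 + 10 → 524; 20–29 − 75 → 216; 30–39 + 75 → 1429; 40–49 + 75 → 972; 50–59 + 30 → 858; 60–69 − 75 → 884
Population now: 0–9=581, 10–19=524, 20–29=216, 30–39=1429, 40–49=972, 50–59=858, 60–69=884
[period 3]
Births: 216 × 0.152 = 33  |  1429 × 0.246 = 352  |  972 × 0.227 = 221 → 606
10–19: 581 × 0.971 = 564
20–29: 524 × 0.966 = 506
30–39: 216 × 0.958 = 207
40–49: 1429 × 0.929 = 1328
50–59: 972 × 0.927 = 901
60–69: 858 × 0.922 = 791
Net migration: 0–9 − 75 → 531; 10–19 + 10 → 574; 20–29 − 75 → 431; 30–39 + 75 → 282; 40–49 + 75 → 1403; 50–59 + 30 → 931; 60–69 − 75 → 716
Population now: 0–9=531, 10–19=574, 20–29=431, 30–39=282, 40–49=1403, 50–59=931, 60–69=716
[period 4]
Births: 431 × 0.152 = 66  |  282 × 0.246 = 69  |  1403 × 0.227 = 318 → 453
10–19: 531 × 0.971 = 516
20–29: 574 × 0.966 = 554
30–39: 431 × 0.958 = 413
40–49: 282 × 0.929 = 262
50–59: 1403 × 0.927 = 1301
60–69: 931 × 0.922 = 858
Net migration: 0–9 − 75 → 378; 10–19 + 10 → 526; 20–29 − 75 → 479; 30–39 + 75 → 488; 40–49 + 75 → 337; 50–59 + 30 → 1331; 60–69 − 75 → 783
Population now: 0–9=378, 10–19=526, 20–29=479, 30–39=488, 40–49=337, 50–59=1331, 60–69=783
Total after period 4: 378 + 526 + 479 + 488 + 337 + 1331 + 783 = 4322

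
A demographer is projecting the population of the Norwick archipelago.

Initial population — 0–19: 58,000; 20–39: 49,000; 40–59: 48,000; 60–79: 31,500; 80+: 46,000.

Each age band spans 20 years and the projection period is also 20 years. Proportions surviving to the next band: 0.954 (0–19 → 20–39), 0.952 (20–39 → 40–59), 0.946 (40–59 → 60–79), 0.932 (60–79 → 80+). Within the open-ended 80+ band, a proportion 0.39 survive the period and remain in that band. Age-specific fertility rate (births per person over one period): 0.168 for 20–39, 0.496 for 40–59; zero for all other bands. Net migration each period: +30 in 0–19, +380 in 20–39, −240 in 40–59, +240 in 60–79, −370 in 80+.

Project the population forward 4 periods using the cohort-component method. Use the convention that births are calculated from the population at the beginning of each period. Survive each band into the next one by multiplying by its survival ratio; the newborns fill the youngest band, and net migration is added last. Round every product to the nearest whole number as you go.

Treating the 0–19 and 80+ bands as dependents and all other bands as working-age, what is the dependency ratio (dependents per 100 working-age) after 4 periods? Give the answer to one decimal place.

Call the bands 1 to 5, youngest first.
— Period 1 —
Births: 49000 × 0.168 = 8232 ; 48000 × 0.496 = 23808 → 32040
Band 2: 58000 × 0.954 = 55332
Band 3: 49000 × 0.952 = 46648
Band 4: 48000 × 0.946 = 45408
Band 5: 31500 × 0.932 + 46000 × 0.39 = 29358 + 17940 = 47298
Net migration: Band 1 + 30 → 32070; Band 2 + 380 → 55712; Band 3 − 240 → 46408; Band 4 + 240 → 45648; Band 5 − 370 → 46928
Giving 32070 / 55712 / 46408 / 45648 / 46928.
— Period 2 —
Births: 55712 × 0.168 = 9360 ; 46408 × 0.496 = 23018 → 32378
Band 2: 32070 × 0.954 = 30595
Band 3: 55712 × 0.952 = 53038
Band 4: 46408 × 0.946 = 43902
Band 5: 45648 × 0.932 + 46928 × 0.39 = 42544 + 18302 = 60846
Net migration: Band 1 + 30 → 32408; Band 2 + 380 → 30975; Band 3 − 240 → 52798; Band 4 + 240 → 44142; Band 5 − 370 → 60476
Giving 32408 / 30975 / 52798 / 44142 / 60476.
— Period 3 —
Births: 30975 × 0.168 = 5204 ; 52798 × 0.496 = 26188 → 31392
Band 2: 32408 × 0.954 = 30917
Band 3: 30975 × 0.952 = 29488
Band 4: 52798 × 0.946 = 49947
Band 5: 44142 × 0.932 + 60476 × 0.39 = 41140 + 23586 = 64726
Net migration: Band 1 + 30 → 31422; Band 2 + 380 → 31297; Band 3 − 240 → 29248; Band 4 + 240 → 50187; Band 5 − 370 → 64356
Giving 31422 / 31297 / 29248 / 50187 / 64356.
— Period 4 —
Births: 31297 × 0.168 = 5258 ; 29248 × 0.496 = 14507 → 19765
Band 2: 31422 × 0.954 = 29977
Band 3: 31297 × 0.952 = 29795
Band 4: 29248 × 0.946 = 27669
Band 5: 50187 × 0.932 + 64356 × 0.39 = 46774 + 25099 = 71873
Net migration: Band 1 + 30 → 19795; Band 2 + 380 → 30357; Band 3 − 240 → 29555; Band 4 + 240 → 27909; Band 5 − 370 → 71503
Giving 19795 / 30357 / 29555 / 27909 / 71503.
Dependents (band 0–19 + band 80+) = 19795 + 71503 = 91298; working-age = 87821; ratio = 91298/87821 × 100 = 104.0

104.0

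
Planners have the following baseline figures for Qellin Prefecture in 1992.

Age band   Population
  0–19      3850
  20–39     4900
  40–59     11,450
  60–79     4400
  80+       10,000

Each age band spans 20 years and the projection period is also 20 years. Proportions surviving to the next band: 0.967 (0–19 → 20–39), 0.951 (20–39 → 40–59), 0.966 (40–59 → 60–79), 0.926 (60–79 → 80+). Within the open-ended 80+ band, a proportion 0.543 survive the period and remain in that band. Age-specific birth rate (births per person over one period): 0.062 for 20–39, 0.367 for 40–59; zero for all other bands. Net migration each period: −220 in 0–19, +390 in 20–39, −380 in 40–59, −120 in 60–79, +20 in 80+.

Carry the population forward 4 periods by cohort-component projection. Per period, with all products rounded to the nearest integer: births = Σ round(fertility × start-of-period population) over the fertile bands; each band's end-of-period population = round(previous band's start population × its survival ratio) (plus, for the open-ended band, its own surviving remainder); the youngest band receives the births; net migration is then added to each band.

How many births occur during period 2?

1826

Let band 1 be 0–19 through band 5 = 80+.
After projecting period 1:
Births: 4900 × 0.062 = 304, 11450 × 0.367 = 4202 ⇒ total 4506
Band 2: 3850 × 0.967 = 3723
Band 3: 4900 × 0.951 = 4660
Band 4: 11450 × 0.966 = 11061
Band 5: 4400 × 0.926 + 10000 × 0.543 = 4074 + 5430 = 9504
Net migration: Band 1 − 220 → 4286; Band 2 + 390 → 4113; Band 3 − 380 → 4280; Band 4 − 120 → 10941; Band 5 + 20 → 9524
Giving 4286 / 4113 / 4280 / 10941 / 9524.
After projecting period 2:
Births: 4113 × 0.062 = 255, 4280 × 0.367 = 1571 ⇒ total 1826
Band 2: 4286 × 0.967 = 4145
Band 3: 4113 × 0.951 = 3911
Band 4: 4280 × 0.966 = 4134
Band 5: 10941 × 0.926 + 9524 × 0.543 = 10131 + 5172 = 15303
Net migration: Band 1 − 220 → 1606; Band 2 + 390 → 4535; Band 3 − 380 → 3531; Band 4 − 120 → 4014; Band 5 + 20 → 15323
Giving 1606 / 4535 / 3531 / 4014 / 15323.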